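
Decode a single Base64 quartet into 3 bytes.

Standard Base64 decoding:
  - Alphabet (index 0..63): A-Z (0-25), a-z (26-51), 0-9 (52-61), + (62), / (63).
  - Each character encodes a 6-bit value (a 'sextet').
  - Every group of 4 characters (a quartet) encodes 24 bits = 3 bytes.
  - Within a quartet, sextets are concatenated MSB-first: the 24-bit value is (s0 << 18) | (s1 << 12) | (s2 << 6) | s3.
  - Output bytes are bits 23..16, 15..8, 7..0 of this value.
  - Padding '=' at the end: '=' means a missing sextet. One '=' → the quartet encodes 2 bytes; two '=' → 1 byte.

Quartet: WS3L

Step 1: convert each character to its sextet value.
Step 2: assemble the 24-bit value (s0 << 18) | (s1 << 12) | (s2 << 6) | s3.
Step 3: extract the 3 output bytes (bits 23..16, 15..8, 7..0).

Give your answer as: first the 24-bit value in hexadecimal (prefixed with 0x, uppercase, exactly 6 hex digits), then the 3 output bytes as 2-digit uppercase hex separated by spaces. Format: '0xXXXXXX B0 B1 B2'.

Answer: 0x592DCB 59 2D CB

Derivation:
Sextets: W=22, S=18, 3=55, L=11
24-bit: (22<<18) | (18<<12) | (55<<6) | 11
      = 0x580000 | 0x012000 | 0x000DC0 | 0x00000B
      = 0x592DCB
Bytes: (v>>16)&0xFF=59, (v>>8)&0xFF=2D, v&0xFF=CB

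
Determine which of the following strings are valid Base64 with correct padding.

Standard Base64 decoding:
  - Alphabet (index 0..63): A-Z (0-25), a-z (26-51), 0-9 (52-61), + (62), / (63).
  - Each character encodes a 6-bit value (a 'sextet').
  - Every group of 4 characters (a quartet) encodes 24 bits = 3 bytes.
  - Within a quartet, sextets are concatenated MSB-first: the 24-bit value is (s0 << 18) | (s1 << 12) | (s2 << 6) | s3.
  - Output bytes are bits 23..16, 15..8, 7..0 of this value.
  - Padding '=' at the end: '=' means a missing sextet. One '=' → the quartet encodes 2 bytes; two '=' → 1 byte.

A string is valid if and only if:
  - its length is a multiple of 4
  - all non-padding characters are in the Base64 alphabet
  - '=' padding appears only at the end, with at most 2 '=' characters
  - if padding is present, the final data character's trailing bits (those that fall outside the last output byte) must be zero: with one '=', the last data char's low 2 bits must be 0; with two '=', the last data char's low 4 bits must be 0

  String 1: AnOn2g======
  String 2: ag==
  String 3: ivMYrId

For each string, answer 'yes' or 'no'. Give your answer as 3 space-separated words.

Answer: no yes no

Derivation:
String 1: 'AnOn2g======' → invalid (6 pad chars (max 2))
String 2: 'ag==' → valid
String 3: 'ivMYrId' → invalid (len=7 not mult of 4)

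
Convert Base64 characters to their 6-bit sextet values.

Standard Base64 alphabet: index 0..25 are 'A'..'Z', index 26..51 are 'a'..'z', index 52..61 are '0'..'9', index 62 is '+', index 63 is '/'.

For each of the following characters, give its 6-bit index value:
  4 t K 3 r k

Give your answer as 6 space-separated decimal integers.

'4': 0..9 range, 52 + ord('4') − ord('0') = 56
't': a..z range, 26 + ord('t') − ord('a') = 45
'K': A..Z range, ord('K') − ord('A') = 10
'3': 0..9 range, 52 + ord('3') − ord('0') = 55
'r': a..z range, 26 + ord('r') − ord('a') = 43
'k': a..z range, 26 + ord('k') − ord('a') = 36

Answer: 56 45 10 55 43 36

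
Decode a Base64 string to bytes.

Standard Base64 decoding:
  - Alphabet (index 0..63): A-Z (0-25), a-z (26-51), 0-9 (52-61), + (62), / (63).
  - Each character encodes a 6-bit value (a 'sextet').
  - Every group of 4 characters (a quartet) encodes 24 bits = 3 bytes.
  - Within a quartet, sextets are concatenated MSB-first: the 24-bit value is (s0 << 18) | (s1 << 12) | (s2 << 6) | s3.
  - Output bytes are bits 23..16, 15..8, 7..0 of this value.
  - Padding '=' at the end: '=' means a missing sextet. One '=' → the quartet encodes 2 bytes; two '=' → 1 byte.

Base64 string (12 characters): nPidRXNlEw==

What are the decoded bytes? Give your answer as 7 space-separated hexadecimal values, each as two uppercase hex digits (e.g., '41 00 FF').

After char 0 ('n'=39): chars_in_quartet=1 acc=0x27 bytes_emitted=0
After char 1 ('P'=15): chars_in_quartet=2 acc=0x9CF bytes_emitted=0
After char 2 ('i'=34): chars_in_quartet=3 acc=0x273E2 bytes_emitted=0
After char 3 ('d'=29): chars_in_quartet=4 acc=0x9CF89D -> emit 9C F8 9D, reset; bytes_emitted=3
After char 4 ('R'=17): chars_in_quartet=1 acc=0x11 bytes_emitted=3
After char 5 ('X'=23): chars_in_quartet=2 acc=0x457 bytes_emitted=3
After char 6 ('N'=13): chars_in_quartet=3 acc=0x115CD bytes_emitted=3
After char 7 ('l'=37): chars_in_quartet=4 acc=0x457365 -> emit 45 73 65, reset; bytes_emitted=6
After char 8 ('E'=4): chars_in_quartet=1 acc=0x4 bytes_emitted=6
After char 9 ('w'=48): chars_in_quartet=2 acc=0x130 bytes_emitted=6
Padding '==': partial quartet acc=0x130 -> emit 13; bytes_emitted=7

Answer: 9C F8 9D 45 73 65 13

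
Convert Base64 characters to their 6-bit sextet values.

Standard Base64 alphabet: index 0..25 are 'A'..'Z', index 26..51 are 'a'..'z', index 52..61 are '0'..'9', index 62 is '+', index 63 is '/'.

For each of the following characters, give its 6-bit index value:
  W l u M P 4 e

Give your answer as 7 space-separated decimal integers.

'W': A..Z range, ord('W') − ord('A') = 22
'l': a..z range, 26 + ord('l') − ord('a') = 37
'u': a..z range, 26 + ord('u') − ord('a') = 46
'M': A..Z range, ord('M') − ord('A') = 12
'P': A..Z range, ord('P') − ord('A') = 15
'4': 0..9 range, 52 + ord('4') − ord('0') = 56
'e': a..z range, 26 + ord('e') − ord('a') = 30

Answer: 22 37 46 12 15 56 30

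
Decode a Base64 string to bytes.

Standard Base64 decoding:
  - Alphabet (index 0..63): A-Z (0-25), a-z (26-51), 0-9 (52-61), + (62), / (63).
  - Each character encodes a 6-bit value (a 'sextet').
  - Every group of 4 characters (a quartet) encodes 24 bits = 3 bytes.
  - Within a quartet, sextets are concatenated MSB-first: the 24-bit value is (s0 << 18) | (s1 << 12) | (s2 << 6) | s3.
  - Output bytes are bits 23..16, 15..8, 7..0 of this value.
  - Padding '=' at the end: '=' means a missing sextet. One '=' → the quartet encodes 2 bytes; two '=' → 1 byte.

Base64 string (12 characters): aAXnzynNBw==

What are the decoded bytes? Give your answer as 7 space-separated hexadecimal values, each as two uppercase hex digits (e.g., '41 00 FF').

After char 0 ('a'=26): chars_in_quartet=1 acc=0x1A bytes_emitted=0
After char 1 ('A'=0): chars_in_quartet=2 acc=0x680 bytes_emitted=0
After char 2 ('X'=23): chars_in_quartet=3 acc=0x1A017 bytes_emitted=0
After char 3 ('n'=39): chars_in_quartet=4 acc=0x6805E7 -> emit 68 05 E7, reset; bytes_emitted=3
After char 4 ('z'=51): chars_in_quartet=1 acc=0x33 bytes_emitted=3
After char 5 ('y'=50): chars_in_quartet=2 acc=0xCF2 bytes_emitted=3
After char 6 ('n'=39): chars_in_quartet=3 acc=0x33CA7 bytes_emitted=3
After char 7 ('N'=13): chars_in_quartet=4 acc=0xCF29CD -> emit CF 29 CD, reset; bytes_emitted=6
After char 8 ('B'=1): chars_in_quartet=1 acc=0x1 bytes_emitted=6
After char 9 ('w'=48): chars_in_quartet=2 acc=0x70 bytes_emitted=6
Padding '==': partial quartet acc=0x70 -> emit 07; bytes_emitted=7

Answer: 68 05 E7 CF 29 CD 07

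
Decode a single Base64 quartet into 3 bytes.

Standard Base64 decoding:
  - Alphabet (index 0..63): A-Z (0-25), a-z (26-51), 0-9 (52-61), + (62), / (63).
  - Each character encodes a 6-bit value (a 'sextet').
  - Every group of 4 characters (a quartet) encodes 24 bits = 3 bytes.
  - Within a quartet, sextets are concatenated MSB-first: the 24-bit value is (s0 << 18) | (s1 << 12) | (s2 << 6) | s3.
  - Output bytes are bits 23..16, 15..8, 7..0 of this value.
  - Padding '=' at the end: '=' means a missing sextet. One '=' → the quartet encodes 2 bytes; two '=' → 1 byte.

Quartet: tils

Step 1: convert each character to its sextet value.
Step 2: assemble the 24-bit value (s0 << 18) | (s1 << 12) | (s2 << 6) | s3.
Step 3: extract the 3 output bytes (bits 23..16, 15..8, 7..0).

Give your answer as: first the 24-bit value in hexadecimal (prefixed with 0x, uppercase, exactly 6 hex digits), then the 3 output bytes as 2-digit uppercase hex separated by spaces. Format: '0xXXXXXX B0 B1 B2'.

Sextets: t=45, i=34, l=37, s=44
24-bit: (45<<18) | (34<<12) | (37<<6) | 44
      = 0xB40000 | 0x022000 | 0x000940 | 0x00002C
      = 0xB6296C
Bytes: (v>>16)&0xFF=B6, (v>>8)&0xFF=29, v&0xFF=6C

Answer: 0xB6296C B6 29 6C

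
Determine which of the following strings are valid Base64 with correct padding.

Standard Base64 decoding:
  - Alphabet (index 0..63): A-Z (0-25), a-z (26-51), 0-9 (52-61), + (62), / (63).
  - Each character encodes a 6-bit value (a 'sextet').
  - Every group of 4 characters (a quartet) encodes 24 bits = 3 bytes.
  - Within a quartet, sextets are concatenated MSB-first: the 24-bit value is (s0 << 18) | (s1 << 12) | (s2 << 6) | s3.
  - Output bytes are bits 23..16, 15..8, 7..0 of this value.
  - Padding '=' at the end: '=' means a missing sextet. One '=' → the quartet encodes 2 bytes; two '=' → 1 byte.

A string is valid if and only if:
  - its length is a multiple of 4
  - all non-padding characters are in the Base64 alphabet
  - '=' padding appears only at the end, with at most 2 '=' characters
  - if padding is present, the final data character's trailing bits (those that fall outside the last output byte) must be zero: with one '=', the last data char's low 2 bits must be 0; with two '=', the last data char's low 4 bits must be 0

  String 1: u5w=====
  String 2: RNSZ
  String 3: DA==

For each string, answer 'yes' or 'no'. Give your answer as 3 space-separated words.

String 1: 'u5w=====' → invalid (5 pad chars (max 2))
String 2: 'RNSZ' → valid
String 3: 'DA==' → valid

Answer: no yes yes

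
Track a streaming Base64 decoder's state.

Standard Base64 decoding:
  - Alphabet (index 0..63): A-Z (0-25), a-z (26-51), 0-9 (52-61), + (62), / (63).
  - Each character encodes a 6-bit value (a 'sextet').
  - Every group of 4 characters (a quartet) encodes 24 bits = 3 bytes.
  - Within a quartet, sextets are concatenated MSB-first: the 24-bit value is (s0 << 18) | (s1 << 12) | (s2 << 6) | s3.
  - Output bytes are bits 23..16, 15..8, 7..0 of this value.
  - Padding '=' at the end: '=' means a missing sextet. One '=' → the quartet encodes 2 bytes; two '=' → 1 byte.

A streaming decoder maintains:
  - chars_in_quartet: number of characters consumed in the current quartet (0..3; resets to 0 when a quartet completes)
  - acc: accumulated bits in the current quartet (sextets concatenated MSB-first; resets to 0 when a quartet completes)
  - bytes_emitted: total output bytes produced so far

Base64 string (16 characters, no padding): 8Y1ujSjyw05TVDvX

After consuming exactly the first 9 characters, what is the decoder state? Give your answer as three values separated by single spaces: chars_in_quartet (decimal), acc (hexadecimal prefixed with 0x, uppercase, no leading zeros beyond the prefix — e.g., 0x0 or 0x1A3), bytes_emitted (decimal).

After char 0 ('8'=60): chars_in_quartet=1 acc=0x3C bytes_emitted=0
After char 1 ('Y'=24): chars_in_quartet=2 acc=0xF18 bytes_emitted=0
After char 2 ('1'=53): chars_in_quartet=3 acc=0x3C635 bytes_emitted=0
After char 3 ('u'=46): chars_in_quartet=4 acc=0xF18D6E -> emit F1 8D 6E, reset; bytes_emitted=3
After char 4 ('j'=35): chars_in_quartet=1 acc=0x23 bytes_emitted=3
After char 5 ('S'=18): chars_in_quartet=2 acc=0x8D2 bytes_emitted=3
After char 6 ('j'=35): chars_in_quartet=3 acc=0x234A3 bytes_emitted=3
After char 7 ('y'=50): chars_in_quartet=4 acc=0x8D28F2 -> emit 8D 28 F2, reset; bytes_emitted=6
After char 8 ('w'=48): chars_in_quartet=1 acc=0x30 bytes_emitted=6

Answer: 1 0x30 6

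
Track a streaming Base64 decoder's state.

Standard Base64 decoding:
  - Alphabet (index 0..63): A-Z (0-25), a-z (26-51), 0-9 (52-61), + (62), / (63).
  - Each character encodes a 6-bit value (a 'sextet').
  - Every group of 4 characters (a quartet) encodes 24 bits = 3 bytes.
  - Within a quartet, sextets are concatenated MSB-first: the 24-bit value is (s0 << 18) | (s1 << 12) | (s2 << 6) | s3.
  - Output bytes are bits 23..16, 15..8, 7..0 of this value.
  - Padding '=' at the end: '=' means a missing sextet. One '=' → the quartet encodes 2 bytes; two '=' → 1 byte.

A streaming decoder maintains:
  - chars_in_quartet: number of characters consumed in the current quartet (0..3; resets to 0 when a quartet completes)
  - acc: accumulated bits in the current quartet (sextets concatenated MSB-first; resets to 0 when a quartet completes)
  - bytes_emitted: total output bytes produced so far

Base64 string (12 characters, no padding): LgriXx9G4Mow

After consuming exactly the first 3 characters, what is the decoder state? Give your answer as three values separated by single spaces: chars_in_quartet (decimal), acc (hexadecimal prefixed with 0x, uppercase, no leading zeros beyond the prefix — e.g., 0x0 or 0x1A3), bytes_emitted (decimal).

After char 0 ('L'=11): chars_in_quartet=1 acc=0xB bytes_emitted=0
After char 1 ('g'=32): chars_in_quartet=2 acc=0x2E0 bytes_emitted=0
After char 2 ('r'=43): chars_in_quartet=3 acc=0xB82B bytes_emitted=0

Answer: 3 0xB82B 0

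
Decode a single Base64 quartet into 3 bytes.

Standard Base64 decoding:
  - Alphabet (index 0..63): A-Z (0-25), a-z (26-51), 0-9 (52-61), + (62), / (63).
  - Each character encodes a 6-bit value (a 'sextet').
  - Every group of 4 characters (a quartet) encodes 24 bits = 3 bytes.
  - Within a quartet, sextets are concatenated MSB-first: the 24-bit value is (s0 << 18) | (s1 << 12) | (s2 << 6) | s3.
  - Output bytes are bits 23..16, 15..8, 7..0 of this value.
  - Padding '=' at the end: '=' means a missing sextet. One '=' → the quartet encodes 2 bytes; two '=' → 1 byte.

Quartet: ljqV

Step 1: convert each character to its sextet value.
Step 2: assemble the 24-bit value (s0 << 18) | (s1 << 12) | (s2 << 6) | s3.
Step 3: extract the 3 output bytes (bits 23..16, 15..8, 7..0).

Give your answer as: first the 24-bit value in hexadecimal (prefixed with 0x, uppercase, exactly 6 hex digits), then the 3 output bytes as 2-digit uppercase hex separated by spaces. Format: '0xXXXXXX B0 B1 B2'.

Answer: 0x963A95 96 3A 95

Derivation:
Sextets: l=37, j=35, q=42, V=21
24-bit: (37<<18) | (35<<12) | (42<<6) | 21
      = 0x940000 | 0x023000 | 0x000A80 | 0x000015
      = 0x963A95
Bytes: (v>>16)&0xFF=96, (v>>8)&0xFF=3A, v&0xFF=95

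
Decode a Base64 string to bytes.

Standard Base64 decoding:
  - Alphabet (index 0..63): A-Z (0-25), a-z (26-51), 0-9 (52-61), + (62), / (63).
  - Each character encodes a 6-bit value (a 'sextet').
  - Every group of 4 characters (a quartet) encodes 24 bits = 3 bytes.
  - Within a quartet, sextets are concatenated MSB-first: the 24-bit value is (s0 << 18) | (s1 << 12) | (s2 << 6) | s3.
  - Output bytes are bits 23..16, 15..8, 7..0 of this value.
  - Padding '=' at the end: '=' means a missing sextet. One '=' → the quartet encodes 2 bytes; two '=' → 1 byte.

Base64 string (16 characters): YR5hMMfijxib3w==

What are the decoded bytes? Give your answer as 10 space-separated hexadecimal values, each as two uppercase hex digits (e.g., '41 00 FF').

Answer: 61 1E 61 30 C7 E2 8F 18 9B DF

Derivation:
After char 0 ('Y'=24): chars_in_quartet=1 acc=0x18 bytes_emitted=0
After char 1 ('R'=17): chars_in_quartet=2 acc=0x611 bytes_emitted=0
After char 2 ('5'=57): chars_in_quartet=3 acc=0x18479 bytes_emitted=0
After char 3 ('h'=33): chars_in_quartet=4 acc=0x611E61 -> emit 61 1E 61, reset; bytes_emitted=3
After char 4 ('M'=12): chars_in_quartet=1 acc=0xC bytes_emitted=3
After char 5 ('M'=12): chars_in_quartet=2 acc=0x30C bytes_emitted=3
After char 6 ('f'=31): chars_in_quartet=3 acc=0xC31F bytes_emitted=3
After char 7 ('i'=34): chars_in_quartet=4 acc=0x30C7E2 -> emit 30 C7 E2, reset; bytes_emitted=6
After char 8 ('j'=35): chars_in_quartet=1 acc=0x23 bytes_emitted=6
After char 9 ('x'=49): chars_in_quartet=2 acc=0x8F1 bytes_emitted=6
After char 10 ('i'=34): chars_in_quartet=3 acc=0x23C62 bytes_emitted=6
After char 11 ('b'=27): chars_in_quartet=4 acc=0x8F189B -> emit 8F 18 9B, reset; bytes_emitted=9
After char 12 ('3'=55): chars_in_quartet=1 acc=0x37 bytes_emitted=9
After char 13 ('w'=48): chars_in_quartet=2 acc=0xDF0 bytes_emitted=9
Padding '==': partial quartet acc=0xDF0 -> emit DF; bytes_emitted=10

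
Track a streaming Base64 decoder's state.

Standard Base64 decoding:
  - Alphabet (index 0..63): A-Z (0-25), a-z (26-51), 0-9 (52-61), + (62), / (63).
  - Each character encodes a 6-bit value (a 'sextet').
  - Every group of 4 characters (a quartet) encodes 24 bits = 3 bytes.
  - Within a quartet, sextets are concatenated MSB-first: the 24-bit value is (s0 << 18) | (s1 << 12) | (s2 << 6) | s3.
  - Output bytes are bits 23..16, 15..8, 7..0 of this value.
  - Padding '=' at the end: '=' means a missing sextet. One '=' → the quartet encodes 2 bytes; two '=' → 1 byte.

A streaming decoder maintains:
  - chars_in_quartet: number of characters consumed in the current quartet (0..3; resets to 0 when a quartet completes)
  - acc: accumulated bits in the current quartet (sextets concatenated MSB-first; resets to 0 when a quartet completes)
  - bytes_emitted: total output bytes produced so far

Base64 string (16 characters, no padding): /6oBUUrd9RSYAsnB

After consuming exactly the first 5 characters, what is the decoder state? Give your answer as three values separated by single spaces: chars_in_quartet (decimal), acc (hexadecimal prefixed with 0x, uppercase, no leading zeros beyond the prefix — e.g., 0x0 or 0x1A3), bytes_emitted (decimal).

After char 0 ('/'=63): chars_in_quartet=1 acc=0x3F bytes_emitted=0
After char 1 ('6'=58): chars_in_quartet=2 acc=0xFFA bytes_emitted=0
After char 2 ('o'=40): chars_in_quartet=3 acc=0x3FEA8 bytes_emitted=0
After char 3 ('B'=1): chars_in_quartet=4 acc=0xFFAA01 -> emit FF AA 01, reset; bytes_emitted=3
After char 4 ('U'=20): chars_in_quartet=1 acc=0x14 bytes_emitted=3

Answer: 1 0x14 3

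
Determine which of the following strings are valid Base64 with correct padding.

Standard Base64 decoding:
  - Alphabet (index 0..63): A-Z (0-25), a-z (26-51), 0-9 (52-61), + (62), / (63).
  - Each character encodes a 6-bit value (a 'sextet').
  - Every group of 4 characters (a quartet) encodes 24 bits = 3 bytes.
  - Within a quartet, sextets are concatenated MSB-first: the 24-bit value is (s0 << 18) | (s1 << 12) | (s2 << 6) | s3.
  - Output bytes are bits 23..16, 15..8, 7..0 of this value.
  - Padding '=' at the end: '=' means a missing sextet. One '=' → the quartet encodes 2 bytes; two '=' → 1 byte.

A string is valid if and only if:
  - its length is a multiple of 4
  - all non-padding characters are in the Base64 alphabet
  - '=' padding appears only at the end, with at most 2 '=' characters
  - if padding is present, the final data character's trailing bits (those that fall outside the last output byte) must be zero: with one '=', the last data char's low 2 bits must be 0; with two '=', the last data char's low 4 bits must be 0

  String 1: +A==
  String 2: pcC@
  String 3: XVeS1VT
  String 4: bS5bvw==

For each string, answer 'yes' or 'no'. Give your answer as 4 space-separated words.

Answer: yes no no yes

Derivation:
String 1: '+A==' → valid
String 2: 'pcC@' → invalid (bad char(s): ['@'])
String 3: 'XVeS1VT' → invalid (len=7 not mult of 4)
String 4: 'bS5bvw==' → valid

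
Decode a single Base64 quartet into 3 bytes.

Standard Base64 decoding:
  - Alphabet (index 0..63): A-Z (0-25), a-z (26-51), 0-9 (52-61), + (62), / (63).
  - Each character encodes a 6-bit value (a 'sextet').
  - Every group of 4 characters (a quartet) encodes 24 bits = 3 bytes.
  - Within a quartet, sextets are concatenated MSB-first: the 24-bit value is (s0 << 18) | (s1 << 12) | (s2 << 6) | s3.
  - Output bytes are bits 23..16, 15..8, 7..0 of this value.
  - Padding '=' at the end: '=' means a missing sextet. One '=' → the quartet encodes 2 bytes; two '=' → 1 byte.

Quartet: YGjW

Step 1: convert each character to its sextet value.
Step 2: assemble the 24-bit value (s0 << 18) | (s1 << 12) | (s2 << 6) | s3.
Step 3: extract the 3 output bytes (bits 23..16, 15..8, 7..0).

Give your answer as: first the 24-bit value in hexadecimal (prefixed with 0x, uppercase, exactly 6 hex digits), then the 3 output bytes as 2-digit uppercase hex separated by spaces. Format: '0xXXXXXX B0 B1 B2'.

Answer: 0x6068D6 60 68 D6

Derivation:
Sextets: Y=24, G=6, j=35, W=22
24-bit: (24<<18) | (6<<12) | (35<<6) | 22
      = 0x600000 | 0x006000 | 0x0008C0 | 0x000016
      = 0x6068D6
Bytes: (v>>16)&0xFF=60, (v>>8)&0xFF=68, v&0xFF=D6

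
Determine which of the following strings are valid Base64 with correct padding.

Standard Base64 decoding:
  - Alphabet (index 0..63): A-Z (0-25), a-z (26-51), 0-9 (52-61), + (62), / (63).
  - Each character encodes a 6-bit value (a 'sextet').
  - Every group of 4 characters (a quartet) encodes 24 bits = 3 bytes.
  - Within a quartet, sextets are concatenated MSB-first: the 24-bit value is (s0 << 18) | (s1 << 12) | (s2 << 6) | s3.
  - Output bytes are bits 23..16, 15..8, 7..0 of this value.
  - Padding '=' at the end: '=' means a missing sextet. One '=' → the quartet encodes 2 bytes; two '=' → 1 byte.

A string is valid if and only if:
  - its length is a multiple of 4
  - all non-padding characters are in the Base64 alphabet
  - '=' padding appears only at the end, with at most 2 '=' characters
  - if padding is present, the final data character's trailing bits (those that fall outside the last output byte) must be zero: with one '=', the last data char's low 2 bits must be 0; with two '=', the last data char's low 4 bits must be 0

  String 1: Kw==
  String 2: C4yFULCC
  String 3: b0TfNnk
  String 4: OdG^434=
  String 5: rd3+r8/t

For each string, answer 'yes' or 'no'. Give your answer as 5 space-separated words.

String 1: 'Kw==' → valid
String 2: 'C4yFULCC' → valid
String 3: 'b0TfNnk' → invalid (len=7 not mult of 4)
String 4: 'OdG^434=' → invalid (bad char(s): ['^'])
String 5: 'rd3+r8/t' → valid

Answer: yes yes no no yes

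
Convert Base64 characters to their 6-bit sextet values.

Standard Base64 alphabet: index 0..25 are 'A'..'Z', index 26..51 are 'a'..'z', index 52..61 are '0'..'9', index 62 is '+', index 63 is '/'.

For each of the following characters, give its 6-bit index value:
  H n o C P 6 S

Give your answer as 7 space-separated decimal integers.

'H': A..Z range, ord('H') − ord('A') = 7
'n': a..z range, 26 + ord('n') − ord('a') = 39
'o': a..z range, 26 + ord('o') − ord('a') = 40
'C': A..Z range, ord('C') − ord('A') = 2
'P': A..Z range, ord('P') − ord('A') = 15
'6': 0..9 range, 52 + ord('6') − ord('0') = 58
'S': A..Z range, ord('S') − ord('A') = 18

Answer: 7 39 40 2 15 58 18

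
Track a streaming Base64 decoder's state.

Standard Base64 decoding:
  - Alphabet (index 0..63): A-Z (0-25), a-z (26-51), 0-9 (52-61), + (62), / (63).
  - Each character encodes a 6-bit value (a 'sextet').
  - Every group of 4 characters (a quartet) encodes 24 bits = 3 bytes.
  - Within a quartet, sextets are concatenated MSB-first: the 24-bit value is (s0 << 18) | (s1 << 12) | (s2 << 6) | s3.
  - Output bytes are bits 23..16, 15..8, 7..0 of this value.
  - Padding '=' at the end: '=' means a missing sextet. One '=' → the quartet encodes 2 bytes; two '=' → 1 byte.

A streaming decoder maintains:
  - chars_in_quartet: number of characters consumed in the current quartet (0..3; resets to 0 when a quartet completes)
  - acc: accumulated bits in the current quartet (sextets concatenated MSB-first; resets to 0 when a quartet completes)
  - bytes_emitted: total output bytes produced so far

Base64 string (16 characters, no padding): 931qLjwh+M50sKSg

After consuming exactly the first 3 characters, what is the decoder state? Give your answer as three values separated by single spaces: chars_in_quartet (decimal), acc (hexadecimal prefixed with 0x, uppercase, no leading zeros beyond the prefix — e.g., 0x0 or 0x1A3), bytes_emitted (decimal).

After char 0 ('9'=61): chars_in_quartet=1 acc=0x3D bytes_emitted=0
After char 1 ('3'=55): chars_in_quartet=2 acc=0xF77 bytes_emitted=0
After char 2 ('1'=53): chars_in_quartet=3 acc=0x3DDF5 bytes_emitted=0

Answer: 3 0x3DDF5 0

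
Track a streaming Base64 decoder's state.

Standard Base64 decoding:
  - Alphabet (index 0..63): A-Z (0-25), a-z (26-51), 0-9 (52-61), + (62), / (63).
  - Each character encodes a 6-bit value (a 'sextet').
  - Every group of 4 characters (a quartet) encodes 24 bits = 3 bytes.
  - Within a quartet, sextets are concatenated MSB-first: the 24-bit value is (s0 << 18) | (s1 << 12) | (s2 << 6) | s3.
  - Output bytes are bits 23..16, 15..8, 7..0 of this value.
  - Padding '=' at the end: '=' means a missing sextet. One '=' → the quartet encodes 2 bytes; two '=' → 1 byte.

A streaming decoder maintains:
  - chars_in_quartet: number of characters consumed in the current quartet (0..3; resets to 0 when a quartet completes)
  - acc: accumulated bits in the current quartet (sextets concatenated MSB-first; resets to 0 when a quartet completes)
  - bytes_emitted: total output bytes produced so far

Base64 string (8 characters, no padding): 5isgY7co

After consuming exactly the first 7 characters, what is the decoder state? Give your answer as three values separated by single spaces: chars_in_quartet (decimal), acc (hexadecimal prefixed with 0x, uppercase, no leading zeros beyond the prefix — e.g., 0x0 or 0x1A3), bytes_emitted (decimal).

Answer: 3 0x18EDC 3

Derivation:
After char 0 ('5'=57): chars_in_quartet=1 acc=0x39 bytes_emitted=0
After char 1 ('i'=34): chars_in_quartet=2 acc=0xE62 bytes_emitted=0
After char 2 ('s'=44): chars_in_quartet=3 acc=0x398AC bytes_emitted=0
After char 3 ('g'=32): chars_in_quartet=4 acc=0xE62B20 -> emit E6 2B 20, reset; bytes_emitted=3
After char 4 ('Y'=24): chars_in_quartet=1 acc=0x18 bytes_emitted=3
After char 5 ('7'=59): chars_in_quartet=2 acc=0x63B bytes_emitted=3
After char 6 ('c'=28): chars_in_quartet=3 acc=0x18EDC bytes_emitted=3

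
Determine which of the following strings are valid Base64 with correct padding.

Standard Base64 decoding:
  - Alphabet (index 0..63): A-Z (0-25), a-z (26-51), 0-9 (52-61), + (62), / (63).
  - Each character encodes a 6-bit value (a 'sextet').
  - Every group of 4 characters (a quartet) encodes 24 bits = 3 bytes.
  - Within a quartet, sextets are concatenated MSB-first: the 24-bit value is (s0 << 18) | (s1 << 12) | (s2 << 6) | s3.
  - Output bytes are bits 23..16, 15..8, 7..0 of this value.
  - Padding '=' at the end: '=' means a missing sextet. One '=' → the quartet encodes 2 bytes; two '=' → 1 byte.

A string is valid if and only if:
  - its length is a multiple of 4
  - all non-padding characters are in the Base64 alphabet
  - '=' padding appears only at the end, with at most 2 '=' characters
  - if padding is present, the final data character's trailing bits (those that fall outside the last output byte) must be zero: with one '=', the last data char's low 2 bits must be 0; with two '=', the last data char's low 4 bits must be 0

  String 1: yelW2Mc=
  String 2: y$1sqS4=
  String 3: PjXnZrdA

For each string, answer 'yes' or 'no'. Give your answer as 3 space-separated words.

Answer: yes no yes

Derivation:
String 1: 'yelW2Mc=' → valid
String 2: 'y$1sqS4=' → invalid (bad char(s): ['$'])
String 3: 'PjXnZrdA' → valid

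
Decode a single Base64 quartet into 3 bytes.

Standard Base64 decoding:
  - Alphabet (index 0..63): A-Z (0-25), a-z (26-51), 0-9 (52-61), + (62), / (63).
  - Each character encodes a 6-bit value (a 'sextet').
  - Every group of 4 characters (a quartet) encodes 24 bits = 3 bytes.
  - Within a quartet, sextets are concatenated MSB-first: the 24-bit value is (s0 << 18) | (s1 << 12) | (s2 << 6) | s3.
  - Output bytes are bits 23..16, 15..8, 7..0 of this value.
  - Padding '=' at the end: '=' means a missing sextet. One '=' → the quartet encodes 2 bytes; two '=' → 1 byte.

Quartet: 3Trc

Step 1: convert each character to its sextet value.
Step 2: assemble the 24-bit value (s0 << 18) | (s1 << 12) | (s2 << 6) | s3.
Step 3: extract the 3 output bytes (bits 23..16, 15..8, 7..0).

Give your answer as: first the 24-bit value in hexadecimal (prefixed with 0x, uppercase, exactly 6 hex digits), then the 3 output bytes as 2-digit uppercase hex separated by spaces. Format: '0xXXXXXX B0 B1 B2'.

Sextets: 3=55, T=19, r=43, c=28
24-bit: (55<<18) | (19<<12) | (43<<6) | 28
      = 0xDC0000 | 0x013000 | 0x000AC0 | 0x00001C
      = 0xDD3ADC
Bytes: (v>>16)&0xFF=DD, (v>>8)&0xFF=3A, v&0xFF=DC

Answer: 0xDD3ADC DD 3A DC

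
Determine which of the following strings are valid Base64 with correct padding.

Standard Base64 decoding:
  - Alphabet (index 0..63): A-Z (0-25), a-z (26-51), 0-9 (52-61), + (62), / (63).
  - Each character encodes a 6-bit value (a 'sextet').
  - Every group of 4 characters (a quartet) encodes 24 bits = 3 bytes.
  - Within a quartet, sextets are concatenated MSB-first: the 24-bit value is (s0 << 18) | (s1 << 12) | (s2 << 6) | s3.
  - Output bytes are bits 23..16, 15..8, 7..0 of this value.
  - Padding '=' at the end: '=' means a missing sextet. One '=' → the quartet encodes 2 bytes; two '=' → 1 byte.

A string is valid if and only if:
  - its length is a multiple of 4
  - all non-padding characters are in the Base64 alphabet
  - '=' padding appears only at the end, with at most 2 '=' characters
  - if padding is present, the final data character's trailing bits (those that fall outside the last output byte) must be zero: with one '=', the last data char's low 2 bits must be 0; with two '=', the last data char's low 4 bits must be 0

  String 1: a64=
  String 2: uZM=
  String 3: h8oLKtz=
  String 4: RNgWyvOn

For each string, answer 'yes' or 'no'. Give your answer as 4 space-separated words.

Answer: yes yes no yes

Derivation:
String 1: 'a64=' → valid
String 2: 'uZM=' → valid
String 3: 'h8oLKtz=' → invalid (bad trailing bits)
String 4: 'RNgWyvOn' → valid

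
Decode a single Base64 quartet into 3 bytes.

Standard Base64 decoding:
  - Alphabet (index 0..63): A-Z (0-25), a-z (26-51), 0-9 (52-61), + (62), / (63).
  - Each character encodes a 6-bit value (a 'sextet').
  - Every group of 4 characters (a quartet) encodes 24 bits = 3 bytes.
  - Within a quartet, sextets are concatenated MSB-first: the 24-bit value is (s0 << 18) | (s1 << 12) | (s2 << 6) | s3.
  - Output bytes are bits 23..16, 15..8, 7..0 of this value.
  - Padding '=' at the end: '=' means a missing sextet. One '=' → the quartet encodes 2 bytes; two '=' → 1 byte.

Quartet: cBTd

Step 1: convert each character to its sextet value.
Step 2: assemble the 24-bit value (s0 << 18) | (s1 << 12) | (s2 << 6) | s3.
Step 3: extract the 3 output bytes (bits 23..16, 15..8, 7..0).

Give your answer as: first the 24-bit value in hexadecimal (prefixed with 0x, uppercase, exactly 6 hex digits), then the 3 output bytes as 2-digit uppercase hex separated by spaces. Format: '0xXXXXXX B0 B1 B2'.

Sextets: c=28, B=1, T=19, d=29
24-bit: (28<<18) | (1<<12) | (19<<6) | 29
      = 0x700000 | 0x001000 | 0x0004C0 | 0x00001D
      = 0x7014DD
Bytes: (v>>16)&0xFF=70, (v>>8)&0xFF=14, v&0xFF=DD

Answer: 0x7014DD 70 14 DD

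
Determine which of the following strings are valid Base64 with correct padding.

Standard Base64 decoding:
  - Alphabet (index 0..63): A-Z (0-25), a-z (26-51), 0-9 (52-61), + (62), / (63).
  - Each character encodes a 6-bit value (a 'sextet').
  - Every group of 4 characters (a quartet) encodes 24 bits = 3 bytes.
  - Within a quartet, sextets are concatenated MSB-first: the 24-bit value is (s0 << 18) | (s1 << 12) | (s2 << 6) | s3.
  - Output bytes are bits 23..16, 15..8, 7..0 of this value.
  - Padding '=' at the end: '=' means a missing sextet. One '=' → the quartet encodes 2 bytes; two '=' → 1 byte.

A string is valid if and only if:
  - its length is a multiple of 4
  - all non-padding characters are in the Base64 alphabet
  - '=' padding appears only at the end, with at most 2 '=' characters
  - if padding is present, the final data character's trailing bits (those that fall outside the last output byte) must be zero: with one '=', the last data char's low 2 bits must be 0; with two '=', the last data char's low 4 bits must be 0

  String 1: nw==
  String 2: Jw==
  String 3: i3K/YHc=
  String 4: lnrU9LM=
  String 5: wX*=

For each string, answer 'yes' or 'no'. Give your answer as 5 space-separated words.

Answer: yes yes yes yes no

Derivation:
String 1: 'nw==' → valid
String 2: 'Jw==' → valid
String 3: 'i3K/YHc=' → valid
String 4: 'lnrU9LM=' → valid
String 5: 'wX*=' → invalid (bad char(s): ['*'])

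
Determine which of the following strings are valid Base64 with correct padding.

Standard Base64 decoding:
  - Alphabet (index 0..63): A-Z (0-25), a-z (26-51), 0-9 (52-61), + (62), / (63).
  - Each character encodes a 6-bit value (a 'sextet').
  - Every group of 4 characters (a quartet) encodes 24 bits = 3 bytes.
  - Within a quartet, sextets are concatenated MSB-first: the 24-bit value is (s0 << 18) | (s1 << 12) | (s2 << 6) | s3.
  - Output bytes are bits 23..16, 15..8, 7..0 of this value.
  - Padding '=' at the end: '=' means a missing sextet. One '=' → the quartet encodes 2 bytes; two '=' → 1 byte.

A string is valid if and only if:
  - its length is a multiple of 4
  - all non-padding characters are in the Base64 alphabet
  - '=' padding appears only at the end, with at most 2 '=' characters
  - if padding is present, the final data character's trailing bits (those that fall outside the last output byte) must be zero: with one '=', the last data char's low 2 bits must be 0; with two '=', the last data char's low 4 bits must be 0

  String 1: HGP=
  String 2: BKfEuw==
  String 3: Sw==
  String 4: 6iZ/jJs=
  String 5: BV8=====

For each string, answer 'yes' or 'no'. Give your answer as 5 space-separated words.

String 1: 'HGP=' → invalid (bad trailing bits)
String 2: 'BKfEuw==' → valid
String 3: 'Sw==' → valid
String 4: '6iZ/jJs=' → valid
String 5: 'BV8=====' → invalid (5 pad chars (max 2))

Answer: no yes yes yes no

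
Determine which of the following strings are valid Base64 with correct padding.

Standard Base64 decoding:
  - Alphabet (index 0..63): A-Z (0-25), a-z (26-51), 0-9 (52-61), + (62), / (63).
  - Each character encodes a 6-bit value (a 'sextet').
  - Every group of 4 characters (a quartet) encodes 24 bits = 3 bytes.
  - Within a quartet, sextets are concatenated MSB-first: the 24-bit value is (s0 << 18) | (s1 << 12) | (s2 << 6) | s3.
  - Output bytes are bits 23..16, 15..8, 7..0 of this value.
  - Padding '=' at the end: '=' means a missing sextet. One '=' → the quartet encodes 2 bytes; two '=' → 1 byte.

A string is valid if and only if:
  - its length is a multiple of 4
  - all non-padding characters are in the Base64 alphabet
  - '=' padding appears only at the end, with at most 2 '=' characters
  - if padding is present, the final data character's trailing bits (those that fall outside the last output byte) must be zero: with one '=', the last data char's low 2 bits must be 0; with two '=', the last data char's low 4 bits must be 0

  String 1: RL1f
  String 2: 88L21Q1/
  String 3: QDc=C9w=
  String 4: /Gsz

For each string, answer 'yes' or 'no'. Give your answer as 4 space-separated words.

String 1: 'RL1f' → valid
String 2: '88L21Q1/' → valid
String 3: 'QDc=C9w=' → invalid (bad char(s): ['=']; '=' in middle)
String 4: '/Gsz' → valid

Answer: yes yes no yes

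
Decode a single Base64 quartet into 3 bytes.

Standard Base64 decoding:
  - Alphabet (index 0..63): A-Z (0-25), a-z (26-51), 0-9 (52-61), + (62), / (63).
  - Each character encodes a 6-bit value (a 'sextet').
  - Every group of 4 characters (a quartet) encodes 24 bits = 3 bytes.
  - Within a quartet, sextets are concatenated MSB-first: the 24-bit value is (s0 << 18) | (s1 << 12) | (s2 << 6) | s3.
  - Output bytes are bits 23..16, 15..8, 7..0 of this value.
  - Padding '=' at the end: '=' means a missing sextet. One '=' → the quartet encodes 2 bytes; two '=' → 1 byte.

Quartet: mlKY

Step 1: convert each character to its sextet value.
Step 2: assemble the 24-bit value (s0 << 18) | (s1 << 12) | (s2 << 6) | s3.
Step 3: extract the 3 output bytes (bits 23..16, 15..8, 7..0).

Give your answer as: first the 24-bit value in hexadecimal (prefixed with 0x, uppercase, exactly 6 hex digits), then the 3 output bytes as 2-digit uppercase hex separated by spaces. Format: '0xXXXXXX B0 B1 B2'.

Answer: 0x9A5298 9A 52 98

Derivation:
Sextets: m=38, l=37, K=10, Y=24
24-bit: (38<<18) | (37<<12) | (10<<6) | 24
      = 0x980000 | 0x025000 | 0x000280 | 0x000018
      = 0x9A5298
Bytes: (v>>16)&0xFF=9A, (v>>8)&0xFF=52, v&0xFF=98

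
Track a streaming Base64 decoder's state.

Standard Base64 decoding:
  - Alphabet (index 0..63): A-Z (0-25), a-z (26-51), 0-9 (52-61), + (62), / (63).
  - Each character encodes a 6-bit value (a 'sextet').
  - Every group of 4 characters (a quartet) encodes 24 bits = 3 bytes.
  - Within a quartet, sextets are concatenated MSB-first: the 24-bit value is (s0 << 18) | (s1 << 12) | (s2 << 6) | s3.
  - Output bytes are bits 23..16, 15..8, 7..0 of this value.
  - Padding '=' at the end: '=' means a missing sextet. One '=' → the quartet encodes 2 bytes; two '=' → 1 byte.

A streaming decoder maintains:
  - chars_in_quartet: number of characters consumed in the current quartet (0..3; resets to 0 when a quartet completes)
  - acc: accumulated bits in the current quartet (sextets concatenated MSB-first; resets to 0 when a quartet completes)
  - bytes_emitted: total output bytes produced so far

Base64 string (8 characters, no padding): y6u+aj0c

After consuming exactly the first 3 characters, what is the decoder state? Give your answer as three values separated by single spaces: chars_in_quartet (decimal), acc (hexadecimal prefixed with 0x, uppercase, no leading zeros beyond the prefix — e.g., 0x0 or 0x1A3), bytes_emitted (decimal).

After char 0 ('y'=50): chars_in_quartet=1 acc=0x32 bytes_emitted=0
After char 1 ('6'=58): chars_in_quartet=2 acc=0xCBA bytes_emitted=0
After char 2 ('u'=46): chars_in_quartet=3 acc=0x32EAE bytes_emitted=0

Answer: 3 0x32EAE 0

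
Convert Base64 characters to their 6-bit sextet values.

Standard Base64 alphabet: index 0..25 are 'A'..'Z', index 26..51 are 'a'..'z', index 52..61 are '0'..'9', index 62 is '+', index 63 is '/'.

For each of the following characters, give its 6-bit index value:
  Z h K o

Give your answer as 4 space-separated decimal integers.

'Z': A..Z range, ord('Z') − ord('A') = 25
'h': a..z range, 26 + ord('h') − ord('a') = 33
'K': A..Z range, ord('K') − ord('A') = 10
'o': a..z range, 26 + ord('o') − ord('a') = 40

Answer: 25 33 10 40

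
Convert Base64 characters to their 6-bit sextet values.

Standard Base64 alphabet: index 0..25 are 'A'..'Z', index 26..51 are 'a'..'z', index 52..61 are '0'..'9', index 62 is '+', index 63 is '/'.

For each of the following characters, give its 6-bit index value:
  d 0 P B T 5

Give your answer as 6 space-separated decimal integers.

'd': a..z range, 26 + ord('d') − ord('a') = 29
'0': 0..9 range, 52 + ord('0') − ord('0') = 52
'P': A..Z range, ord('P') − ord('A') = 15
'B': A..Z range, ord('B') − ord('A') = 1
'T': A..Z range, ord('T') − ord('A') = 19
'5': 0..9 range, 52 + ord('5') − ord('0') = 57

Answer: 29 52 15 1 19 57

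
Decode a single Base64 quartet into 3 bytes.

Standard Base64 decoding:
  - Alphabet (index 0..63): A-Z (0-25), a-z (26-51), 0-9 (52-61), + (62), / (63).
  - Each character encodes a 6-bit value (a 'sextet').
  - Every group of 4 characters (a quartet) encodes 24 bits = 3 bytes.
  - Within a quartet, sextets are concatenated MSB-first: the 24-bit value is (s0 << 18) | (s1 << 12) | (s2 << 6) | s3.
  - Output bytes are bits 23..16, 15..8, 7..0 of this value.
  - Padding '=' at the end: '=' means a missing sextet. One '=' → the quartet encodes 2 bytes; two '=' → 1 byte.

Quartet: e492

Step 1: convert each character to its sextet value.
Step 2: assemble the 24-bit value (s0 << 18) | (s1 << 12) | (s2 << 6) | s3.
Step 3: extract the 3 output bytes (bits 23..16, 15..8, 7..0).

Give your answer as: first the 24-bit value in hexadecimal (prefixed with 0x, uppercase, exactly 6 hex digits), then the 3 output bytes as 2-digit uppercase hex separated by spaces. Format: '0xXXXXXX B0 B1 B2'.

Sextets: e=30, 4=56, 9=61, 2=54
24-bit: (30<<18) | (56<<12) | (61<<6) | 54
      = 0x780000 | 0x038000 | 0x000F40 | 0x000036
      = 0x7B8F76
Bytes: (v>>16)&0xFF=7B, (v>>8)&0xFF=8F, v&0xFF=76

Answer: 0x7B8F76 7B 8F 76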